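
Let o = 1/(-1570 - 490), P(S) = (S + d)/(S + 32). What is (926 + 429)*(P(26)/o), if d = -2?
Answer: -33495600/29 ≈ -1.1550e+6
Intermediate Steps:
P(S) = (-2 + S)/(32 + S) (P(S) = (S - 2)/(S + 32) = (-2 + S)/(32 + S))
o = -1/2060 (o = 1/(-2060) = -1/2060 ≈ -0.00048544)
(926 + 429)*(P(26)/o) = (926 + 429)*(((-2 + 26)/(32 + 26))/(-1/2060)) = 1355*((24/58)*(-2060)) = 1355*(((1/58)*24)*(-2060)) = 1355*((12/29)*(-2060)) = 1355*(-24720/29) = -33495600/29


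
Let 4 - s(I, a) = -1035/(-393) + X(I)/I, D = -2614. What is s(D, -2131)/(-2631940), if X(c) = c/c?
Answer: -468037/901265741960 ≈ -5.1931e-7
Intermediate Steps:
X(c) = 1
s(I, a) = 179/131 - 1/I (s(I, a) = 4 - (-1035/(-393) + 1/I) = 4 - (-1035*(-1/393) + 1/I) = 4 - (345/131 + 1/I) = 4 + (-345/131 - 1/I) = 179/131 - 1/I)
s(D, -2131)/(-2631940) = (179/131 - 1/(-2614))/(-2631940) = (179/131 - 1*(-1/2614))*(-1/2631940) = (179/131 + 1/2614)*(-1/2631940) = (468037/342434)*(-1/2631940) = -468037/901265741960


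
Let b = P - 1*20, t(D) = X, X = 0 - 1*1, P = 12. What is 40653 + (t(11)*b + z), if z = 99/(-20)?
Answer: 813121/20 ≈ 40656.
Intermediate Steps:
X = -1 (X = 0 - 1 = -1)
t(D) = -1
z = -99/20 (z = 99*(-1/20) = -99/20 ≈ -4.9500)
b = -8 (b = 12 - 1*20 = 12 - 20 = -8)
40653 + (t(11)*b + z) = 40653 + (-1*(-8) - 99/20) = 40653 + (8 - 99/20) = 40653 + 61/20 = 813121/20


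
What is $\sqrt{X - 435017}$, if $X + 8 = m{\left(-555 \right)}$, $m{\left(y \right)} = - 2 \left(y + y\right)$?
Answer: $i \sqrt{432805} \approx 657.88 i$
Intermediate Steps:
$m{\left(y \right)} = - 4 y$ ($m{\left(y \right)} = - 2 \cdot 2 y = - 4 y$)
$X = 2212$ ($X = -8 - -2220 = -8 + 2220 = 2212$)
$\sqrt{X - 435017} = \sqrt{2212 - 435017} = \sqrt{-432805} = i \sqrt{432805}$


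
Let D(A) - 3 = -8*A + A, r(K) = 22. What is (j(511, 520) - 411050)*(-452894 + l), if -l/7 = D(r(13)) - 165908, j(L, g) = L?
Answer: -291285220741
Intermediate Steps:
D(A) = 3 - 7*A (D(A) = 3 + (-8*A + A) = 3 - 7*A)
l = 1162413 (l = -7*((3 - 7*22) - 165908) = -7*((3 - 154) - 165908) = -7*(-151 - 165908) = -7*(-166059) = 1162413)
(j(511, 520) - 411050)*(-452894 + l) = (511 - 411050)*(-452894 + 1162413) = -410539*709519 = -291285220741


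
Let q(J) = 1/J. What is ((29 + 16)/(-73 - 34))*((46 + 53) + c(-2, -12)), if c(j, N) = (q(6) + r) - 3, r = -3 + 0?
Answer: -8385/214 ≈ -39.182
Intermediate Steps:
r = -3
c(j, N) = -35/6 (c(j, N) = (1/6 - 3) - 3 = (⅙ - 3) - 3 = -17/6 - 3 = -35/6)
((29 + 16)/(-73 - 34))*((46 + 53) + c(-2, -12)) = ((29 + 16)/(-73 - 34))*((46 + 53) - 35/6) = (45/(-107))*(99 - 35/6) = (45*(-1/107))*(559/6) = -45/107*559/6 = -8385/214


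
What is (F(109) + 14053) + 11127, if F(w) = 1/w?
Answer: 2744621/109 ≈ 25180.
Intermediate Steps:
(F(109) + 14053) + 11127 = (1/109 + 14053) + 11127 = 1531778/109 + 11127 = 2744621/109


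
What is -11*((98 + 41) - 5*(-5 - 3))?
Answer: -1969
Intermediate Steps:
-11*((98 + 41) - 5*(-5 - 3)) = -11*(139 - 5*(-8)) = -11*(139 + 40) = -11*179 = -1969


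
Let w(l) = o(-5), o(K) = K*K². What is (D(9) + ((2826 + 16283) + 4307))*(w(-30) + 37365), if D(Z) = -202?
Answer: 864489360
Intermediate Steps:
o(K) = K³
w(l) = -125 (w(l) = (-5)³ = -125)
(D(9) + ((2826 + 16283) + 4307))*(w(-30) + 37365) = (-202 + ((2826 + 16283) + 4307))*(-125 + 37365) = (-202 + (19109 + 4307))*37240 = (-202 + 23416)*37240 = 23214*37240 = 864489360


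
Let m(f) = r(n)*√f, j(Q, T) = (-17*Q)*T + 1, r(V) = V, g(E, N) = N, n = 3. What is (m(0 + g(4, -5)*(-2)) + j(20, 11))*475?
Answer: -1776025 + 1425*√10 ≈ -1.7715e+6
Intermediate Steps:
j(Q, T) = 1 - 17*Q*T (j(Q, T) = -17*Q*T + 1 = 1 - 17*Q*T)
m(f) = 3*√f
(m(0 + g(4, -5)*(-2)) + j(20, 11))*475 = (3*√(0 - 5*(-2)) + (1 - 17*20*11))*475 = (3*√(0 + 10) + (1 - 3740))*475 = (3*√10 - 3739)*475 = (-3739 + 3*√10)*475 = -1776025 + 1425*√10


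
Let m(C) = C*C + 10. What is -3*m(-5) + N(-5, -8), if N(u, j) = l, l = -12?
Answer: -117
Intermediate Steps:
N(u, j) = -12
m(C) = 10 + C² (m(C) = C² + 10 = 10 + C²)
-3*m(-5) + N(-5, -8) = -3*(10 + (-5)²) - 12 = -3*(10 + 25) - 12 = -3*35 - 12 = -105 - 12 = -117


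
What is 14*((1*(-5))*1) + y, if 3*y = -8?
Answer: -218/3 ≈ -72.667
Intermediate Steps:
y = -8/3 (y = (1/3)*(-8) = -8/3 ≈ -2.6667)
14*((1*(-5))*1) + y = 14*((1*(-5))*1) - 8/3 = 14*(-5*1) - 8/3 = 14*(-5) - 8/3 = -70 - 8/3 = -218/3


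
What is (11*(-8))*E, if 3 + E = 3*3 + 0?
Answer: -528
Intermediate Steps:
E = 6 (E = -3 + (3*3 + 0) = -3 + (9 + 0) = -3 + 9 = 6)
(11*(-8))*E = (11*(-8))*6 = -88*6 = -528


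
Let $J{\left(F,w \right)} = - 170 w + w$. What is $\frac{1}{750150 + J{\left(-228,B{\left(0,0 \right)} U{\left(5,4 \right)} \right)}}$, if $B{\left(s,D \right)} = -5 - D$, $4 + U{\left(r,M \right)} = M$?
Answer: $\frac{1}{750150} \approx 1.3331 \cdot 10^{-6}$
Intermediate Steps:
$U{\left(r,M \right)} = -4 + M$
$J{\left(F,w \right)} = - 169 w$
$\frac{1}{750150 + J{\left(-228,B{\left(0,0 \right)} U{\left(5,4 \right)} \right)}} = \frac{1}{750150 - 169 \left(-5 - 0\right) \left(-4 + 4\right)} = \frac{1}{750150 - 169 \left(-5 + 0\right) 0} = \frac{1}{750150 - 169 \left(\left(-5\right) 0\right)} = \frac{1}{750150 - 0} = \frac{1}{750150 + 0} = \frac{1}{750150}$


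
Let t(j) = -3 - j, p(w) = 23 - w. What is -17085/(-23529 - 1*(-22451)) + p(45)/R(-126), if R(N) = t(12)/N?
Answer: -910647/5390 ≈ -168.95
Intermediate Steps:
R(N) = -15/N (R(N) = (-3 - 1*12)/N = (-3 - 12)/N = -15/N)
-17085/(-23529 - 1*(-22451)) + p(45)/R(-126) = -17085/(-23529 - 1*(-22451)) + (23 - 1*45)/((-15/(-126))) = -17085/(-23529 + 22451) + (23 - 45)/((-15*(-1/126))) = -17085/(-1078) - 22/5/42 = -17085*(-1/1078) - 22*42/5 = 17085/1078 - 924/5 = -910647/5390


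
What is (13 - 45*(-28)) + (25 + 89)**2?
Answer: 14269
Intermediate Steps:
(13 - 45*(-28)) + (25 + 89)**2 = (13 + 1260) + 114**2 = 1273 + 12996 = 14269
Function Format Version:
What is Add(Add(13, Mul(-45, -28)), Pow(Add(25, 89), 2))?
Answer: 14269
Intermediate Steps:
Add(Add(13, Mul(-45, -28)), Pow(Add(25, 89), 2)) = Add(Add(13, 1260), Pow(114, 2)) = Add(1273, 12996) = 14269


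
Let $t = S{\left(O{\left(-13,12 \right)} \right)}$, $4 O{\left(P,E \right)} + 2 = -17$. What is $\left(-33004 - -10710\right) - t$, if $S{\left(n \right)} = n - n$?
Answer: $-22294$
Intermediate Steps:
$O{\left(P,E \right)} = - \frac{19}{4}$ ($O{\left(P,E \right)} = - \frac{1}{2} + \frac{1}{4} \left(-17\right) = - \frac{1}{2} - \frac{17}{4} = - \frac{19}{4}$)
$S{\left(n \right)} = 0$
$t = 0$
$\left(-33004 - -10710\right) - t = \left(-33004 - -10710\right) - 0 = \left(-33004 + 10710\right) + 0 = -22294 + 0 = -22294$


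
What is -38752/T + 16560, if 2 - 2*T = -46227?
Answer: 765474736/46229 ≈ 16558.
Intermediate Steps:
T = 46229/2 (T = 1 - 1/2*(-46227) = 1 + 46227/2 = 46229/2 ≈ 23115.)
-38752/T + 16560 = -38752/46229/2 + 16560 = -38752*2/46229 + 16560 = -77504/46229 + 16560 = 765474736/46229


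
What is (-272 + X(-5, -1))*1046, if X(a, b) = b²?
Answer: -283466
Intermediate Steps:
(-272 + X(-5, -1))*1046 = (-272 + (-1)²)*1046 = (-272 + 1)*1046 = -271*1046 = -283466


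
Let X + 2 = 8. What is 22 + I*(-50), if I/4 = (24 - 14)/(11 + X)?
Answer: -1626/17 ≈ -95.647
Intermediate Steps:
X = 6 (X = -2 + 8 = 6)
I = 40/17 (I = 4*((24 - 14)/(11 + 6)) = 4*(10/17) = 40/17 ≈ 2.3529)
22 + I*(-50) = 22 + (40/17)*(-50) = 22 - 2000/17 = -1626/17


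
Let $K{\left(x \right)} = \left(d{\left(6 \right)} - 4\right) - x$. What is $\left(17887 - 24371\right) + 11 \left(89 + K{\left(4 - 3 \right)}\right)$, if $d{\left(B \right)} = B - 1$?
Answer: $-5505$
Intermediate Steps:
$d{\left(B \right)} = -1 + B$
$K{\left(x \right)} = 1 - x$ ($K{\left(x \right)} = \left(\left(-1 + 6\right) - 4\right) - x = \left(5 - 4\right) - x = 1 - x$)
$\left(17887 - 24371\right) + 11 \left(89 + K{\left(4 - 3 \right)}\right) = \left(17887 - 24371\right) + 11 \left(89 + \left(1 - \left(4 - 3\right)\right)\right) = -6484 + 11 \left(89 + \left(1 - \left(4 - 3\right)\right)\right) = -6484 + 11 \left(89 + \left(1 - 1\right)\right) = -6484 + 11 \left(89 + 0\right) = -6484 + 11 \cdot 89 = -6484 + 979 = -5505$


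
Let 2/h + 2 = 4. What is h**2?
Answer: 1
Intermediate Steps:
h = 1 (h = 2/(-2 + 4) = 2/2 = 2*(1/2) = 1)
h**2 = 1**2 = 1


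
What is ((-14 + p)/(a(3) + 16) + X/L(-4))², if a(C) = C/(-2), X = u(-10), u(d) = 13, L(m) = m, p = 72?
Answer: 9/16 ≈ 0.56250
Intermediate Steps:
X = 13
a(C) = -C/2 (a(C) = C*(-½) = -C/2)
((-14 + p)/(a(3) + 16) + X/L(-4))² = ((-14 + 72)/(-½*3 + 16) + 13/(-4))² = (58/(-3/2 + 16) + 13*(-¼))² = (58/(29/2) - 13/4)² = (58*(2/29) - 13/4)² = (4 - 13/4)² = (¾)² = 9/16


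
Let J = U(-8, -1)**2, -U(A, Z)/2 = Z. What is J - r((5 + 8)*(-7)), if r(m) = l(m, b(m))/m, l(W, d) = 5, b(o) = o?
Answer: 369/91 ≈ 4.0549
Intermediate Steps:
U(A, Z) = -2*Z
r(m) = 5/m
J = 4 (J = (-2*(-1))**2 = 2**2 = 4)
J - r((5 + 8)*(-7)) = 4 - 5/((5 + 8)*(-7)) = 4 - 5/(13*(-7)) = 4 - 5/(-91) = 4 - 5*(-1)/91 = 4 - 1*(-5/91) = 4 + 5/91 = 369/91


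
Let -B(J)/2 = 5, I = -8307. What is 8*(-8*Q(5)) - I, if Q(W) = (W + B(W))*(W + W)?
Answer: 11507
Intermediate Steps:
B(J) = -10 (B(J) = -2*5 = -10)
Q(W) = 2*W*(-10 + W) (Q(W) = (W - 10)*(W + W) = (-10 + W)*(2*W) = 2*W*(-10 + W))
8*(-8*Q(5)) - I = 8*(-16*5*(-10 + 5)) - 1*(-8307) = 8*(-16*5*(-5)) + 8307 = 8*(-8*(-50)) + 8307 = 8*400 + 8307 = 3200 + 8307 = 11507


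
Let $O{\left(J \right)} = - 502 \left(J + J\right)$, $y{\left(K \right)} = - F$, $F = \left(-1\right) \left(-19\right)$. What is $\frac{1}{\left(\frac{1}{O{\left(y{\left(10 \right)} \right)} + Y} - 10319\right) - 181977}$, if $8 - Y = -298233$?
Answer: $- \frac{317317}{61018789831} \approx -5.2003 \cdot 10^{-6}$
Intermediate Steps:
$Y = 298241$ ($Y = 8 - -298233 = 8 + 298233 = 298241$)
$F = 19$
$y{\left(K \right)} = -19$ ($y{\left(K \right)} = \left(-1\right) 19 = -19$)
$O{\left(J \right)} = - 1004 J$ ($O{\left(J \right)} = - 502 \cdot 2 J = - 1004 J$)
$\frac{1}{\left(\frac{1}{O{\left(y{\left(10 \right)} \right)} + Y} - 10319\right) - 181977} = \frac{1}{\left(\frac{1}{\left(-1004\right) \left(-19\right) + 298241} - 10319\right) - 181977} = \frac{1}{\left(\frac{1}{19076 + 298241} - 10319\right) - 181977} = \frac{1}{\left(\frac{1}{317317} - 10319\right) - 181977} = \frac{1}{- \frac{3274394122}{317317} - 181977} = \frac{1}{- \frac{61018789831}{317317}} = - \frac{317317}{61018789831}$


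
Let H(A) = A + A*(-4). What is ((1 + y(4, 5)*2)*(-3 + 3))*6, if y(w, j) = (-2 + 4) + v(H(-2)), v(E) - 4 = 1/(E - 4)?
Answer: 0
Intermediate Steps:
H(A) = -3*A (H(A) = A - 4*A = -3*A)
v(E) = 4 + 1/(-4 + E) (v(E) = 4 + 1/(E - 4) = 4 + 1/(-4 + E))
y(w, j) = 13/2 (y(w, j) = (-2 + 4) + (-15 + 4*(-3*(-2)))/(-4 - 3*(-2)) = 2 + (-15 + 4*6)/(-4 + 6) = 2 + (-15 + 24)/2 = 2 + (½)*9 = 2 + 9/2 = 13/2)
((1 + y(4, 5)*2)*(-3 + 3))*6 = ((1 + (13/2)*2)*(-3 + 3))*6 = ((1 + 13)*0)*6 = (14*0)*6 = 0*6 = 0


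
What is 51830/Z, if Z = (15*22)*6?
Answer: 5183/198 ≈ 26.177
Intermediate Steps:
Z = 1980 (Z = 330*6 = 1980)
51830/Z = 51830/1980 = 51830*(1/1980) = 5183/198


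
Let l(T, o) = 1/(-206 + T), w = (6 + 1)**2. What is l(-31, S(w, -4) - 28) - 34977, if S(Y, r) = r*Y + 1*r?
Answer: -8289550/237 ≈ -34977.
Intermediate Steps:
w = 49 (w = 7**2 = 49)
S(Y, r) = r + Y*r (S(Y, r) = Y*r + r = r + Y*r)
l(-31, S(w, -4) - 28) - 34977 = 1/(-206 - 31) - 34977 = 1/(-237) - 34977 = -1/237 - 34977 = -8289550/237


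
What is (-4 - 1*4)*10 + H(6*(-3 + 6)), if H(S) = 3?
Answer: -77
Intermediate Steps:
(-4 - 1*4)*10 + H(6*(-3 + 6)) = (-4 - 1*4)*10 + 3 = (-4 - 4)*10 + 3 = -8*10 + 3 = -80 + 3 = -77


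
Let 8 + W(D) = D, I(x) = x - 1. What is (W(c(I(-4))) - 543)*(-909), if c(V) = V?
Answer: 505404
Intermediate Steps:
I(x) = -1 + x
W(D) = -8 + D
(W(c(I(-4))) - 543)*(-909) = ((-8 + (-1 - 4)) - 543)*(-909) = ((-8 - 5) - 543)*(-909) = (-13 - 543)*(-909) = -556*(-909) = 505404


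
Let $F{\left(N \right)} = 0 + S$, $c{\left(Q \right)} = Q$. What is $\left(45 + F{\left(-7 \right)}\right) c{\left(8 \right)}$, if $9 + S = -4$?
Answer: $256$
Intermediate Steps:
$S = -13$ ($S = -9 - 4 = -13$)
$F{\left(N \right)} = -13$ ($F{\left(N \right)} = 0 - 13 = -13$)
$\left(45 + F{\left(-7 \right)}\right) c{\left(8 \right)} = \left(45 - 13\right) 8 = 32 \cdot 8 = 256$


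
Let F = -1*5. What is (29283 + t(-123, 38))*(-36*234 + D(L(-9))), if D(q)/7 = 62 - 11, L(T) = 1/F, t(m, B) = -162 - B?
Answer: -234612561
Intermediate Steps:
F = -5
L(T) = -⅕ (L(T) = 1/(-5) = -⅕)
D(q) = 357 (D(q) = 7*(62 - 11) = 7*51 = 357)
(29283 + t(-123, 38))*(-36*234 + D(L(-9))) = (29283 + (-162 - 1*38))*(-36*234 + 357) = (29283 + (-162 - 38))*(-8424 + 357) = (29283 - 200)*(-8067) = 29083*(-8067) = -234612561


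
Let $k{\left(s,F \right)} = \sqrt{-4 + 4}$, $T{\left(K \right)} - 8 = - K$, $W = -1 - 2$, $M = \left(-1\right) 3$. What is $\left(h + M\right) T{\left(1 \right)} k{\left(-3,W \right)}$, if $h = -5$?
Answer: $0$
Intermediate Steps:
$M = -3$
$W = -3$ ($W = -1 - 2 = -3$)
$T{\left(K \right)} = 8 - K$
$k{\left(s,F \right)} = 0$ ($k{\left(s,F \right)} = \sqrt{0} = 0$)
$\left(h + M\right) T{\left(1 \right)} k{\left(-3,W \right)} = \left(-5 - 3\right) \left(8 - 1\right) 0 = - 8 \left(8 - 1\right) 0 = \left(-8\right) 7 \cdot 0 = \left(-56\right) 0 = 0$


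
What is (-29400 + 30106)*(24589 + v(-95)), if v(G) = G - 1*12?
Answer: 17284292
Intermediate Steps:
v(G) = -12 + G (v(G) = G - 12 = -12 + G)
(-29400 + 30106)*(24589 + v(-95)) = (-29400 + 30106)*(24589 + (-12 - 95)) = 706*(24589 - 107) = 706*24482 = 17284292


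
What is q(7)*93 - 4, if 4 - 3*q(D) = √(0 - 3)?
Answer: 120 - 31*I*√3 ≈ 120.0 - 53.694*I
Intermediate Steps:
q(D) = 4/3 - I*√3/3 (q(D) = 4/3 - √(0 - 3)/3 = 4/3 - I*√3/3)
q(7)*93 - 4 = (4/3 - I*√3/3)*93 - 4 = (124 - 31*I*√3) - 4 = 120 - 31*I*√3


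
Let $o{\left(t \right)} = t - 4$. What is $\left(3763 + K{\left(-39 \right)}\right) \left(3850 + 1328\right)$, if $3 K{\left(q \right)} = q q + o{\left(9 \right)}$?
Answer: $22118690$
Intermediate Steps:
$o{\left(t \right)} = -4 + t$
$K{\left(q \right)} = \frac{5}{3} + \frac{q^{2}}{3}$ ($K{\left(q \right)} = \frac{q q + \left(-4 + 9\right)}{3} = \frac{q^{2} + 5}{3} = \frac{5 + q^{2}}{3} = \frac{5}{3} + \frac{q^{2}}{3}$)
$\left(3763 + K{\left(-39 \right)}\right) \left(3850 + 1328\right) = \left(3763 + \left(\frac{5}{3} + \frac{\left(-39\right)^{2}}{3}\right)\right) \left(3850 + 1328\right) = \left(3763 + \left(\frac{5}{3} + \frac{1}{3} \cdot 1521\right)\right) 5178 = \left(3763 + \left(\frac{5}{3} + 507\right)\right) 5178 = \left(3763 + \frac{1526}{3}\right) 5178 = \frac{12815}{3} \cdot 5178 = 22118690$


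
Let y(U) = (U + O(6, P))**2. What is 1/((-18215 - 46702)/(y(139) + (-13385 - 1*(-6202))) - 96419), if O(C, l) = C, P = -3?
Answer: -1538/148299635 ≈ -1.0371e-5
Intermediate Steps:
y(U) = (6 + U)**2 (y(U) = (U + 6)**2 = (6 + U)**2)
1/((-18215 - 46702)/(y(139) + (-13385 - 1*(-6202))) - 96419) = 1/((-18215 - 46702)/((6 + 139)**2 + (-13385 - 1*(-6202))) - 96419) = 1/(-64917/(145**2 + (-13385 + 6202)) - 96419) = 1/(-64917/(21025 - 7183) - 96419) = 1/(-64917/13842 - 96419) = 1/(-64917*1/13842 - 96419) = 1/(-7213/1538 - 96419) = 1/(-148299635/1538) = -1538/148299635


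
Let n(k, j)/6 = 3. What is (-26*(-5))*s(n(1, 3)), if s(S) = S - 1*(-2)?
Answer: 2600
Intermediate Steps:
n(k, j) = 18 (n(k, j) = 6*3 = 18)
s(S) = 2 + S (s(S) = S + 2 = 2 + S)
(-26*(-5))*s(n(1, 3)) = (-26*(-5))*(2 + 18) = 130*20 = 2600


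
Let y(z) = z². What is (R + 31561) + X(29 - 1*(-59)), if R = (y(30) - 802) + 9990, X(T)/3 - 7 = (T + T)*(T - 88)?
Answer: 41670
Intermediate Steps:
X(T) = 21 + 6*T*(-88 + T) (X(T) = 21 + 3*((T + T)*(T - 88)) = 21 + 3*((2*T)*(-88 + T)) = 21 + 3*(2*T*(-88 + T)) = 21 + 6*T*(-88 + T))
R = 10088 (R = (30² - 802) + 9990 = (900 - 802) + 9990 = 98 + 9990 = 10088)
(R + 31561) + X(29 - 1*(-59)) = (10088 + 31561) + (21 - 528*(29 - 1*(-59)) + 6*(29 - 1*(-59))²) = 41649 + (21 - 528*(29 + 59) + 6*(29 + 59)²) = 41649 + (21 - 528*88 + 6*88²) = 41649 + (21 - 46464 + 6*7744) = 41649 + (21 - 46464 + 46464) = 41649 + 21 = 41670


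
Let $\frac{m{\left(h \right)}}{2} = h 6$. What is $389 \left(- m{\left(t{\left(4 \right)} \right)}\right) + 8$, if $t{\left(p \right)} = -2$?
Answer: $9344$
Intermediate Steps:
$m{\left(h \right)} = 12 h$ ($m{\left(h \right)} = 2 h 6 = 2 \cdot 6 h = 12 h$)
$389 \left(- m{\left(t{\left(4 \right)} \right)}\right) + 8 = 389 \left(- 12 \left(-2\right)\right) + 8 = 389 \left(\left(-1\right) \left(-24\right)\right) + 8 = 389 \cdot 24 + 8 = 9336 + 8 = 9344$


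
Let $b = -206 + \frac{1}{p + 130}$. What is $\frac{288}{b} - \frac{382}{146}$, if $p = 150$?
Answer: $- \frac{16903409}{4210567} \approx -4.0145$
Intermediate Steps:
$b = - \frac{57679}{280}$ ($b = -206 + \frac{1}{150 + 130} = -206 + \frac{1}{280} = - \frac{57679}{280} \approx -206.0$)
$\frac{288}{b} - \frac{382}{146} = \frac{288}{- \frac{57679}{280}} - \frac{382}{146} = 288 \left(- \frac{280}{57679}\right) - \frac{191}{73} = - \frac{80640}{57679} - \frac{191}{73} = - \frac{16903409}{4210567}$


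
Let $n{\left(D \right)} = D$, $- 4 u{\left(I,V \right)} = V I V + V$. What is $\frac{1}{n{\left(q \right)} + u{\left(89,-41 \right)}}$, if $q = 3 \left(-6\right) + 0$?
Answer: $- \frac{1}{37410} \approx -2.6731 \cdot 10^{-5}$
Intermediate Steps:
$q = -18$ ($q = -18 + 0 = -18$)
$u{\left(I,V \right)} = - \frac{V}{4} - \frac{I V^{2}}{4}$ ($u{\left(I,V \right)} = - \frac{V I V + V}{4} = - \frac{I V V + V}{4} = - \frac{I V^{2} + V}{4} = - \frac{V + I V^{2}}{4} = - \frac{V}{4} - \frac{I V^{2}}{4}$)
$\frac{1}{n{\left(q \right)} + u{\left(89,-41 \right)}} = \frac{1}{-18 - - \frac{41 \left(1 + 89 \left(-41\right)\right)}{4}} = \frac{1}{-18 - - \frac{41 \left(1 - 3649\right)}{4}} = \frac{1}{-18 - \left(- \frac{41}{4}\right) \left(-3648\right)} = \frac{1}{-18 - 37392} = \frac{1}{-37410} = - \frac{1}{37410}$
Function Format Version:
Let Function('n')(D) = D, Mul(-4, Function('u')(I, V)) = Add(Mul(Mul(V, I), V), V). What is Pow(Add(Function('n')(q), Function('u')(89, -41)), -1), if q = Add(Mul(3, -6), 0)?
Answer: Rational(-1, 37410) ≈ -2.6731e-5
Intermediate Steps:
q = -18 (q = Add(-18, 0) = -18)
Function('u')(I, V) = Add(Mul(Rational(-1, 4), V), Mul(Rational(-1, 4), I, Pow(V, 2))) (Function('u')(I, V) = Mul(Rational(-1, 4), Add(Mul(Mul(V, I), V), V)) = Mul(Rational(-1, 4), Add(Mul(Mul(I, V), V), V)) = Mul(Rational(-1, 4), Add(Mul(I, Pow(V, 2)), V)) = Mul(Rational(-1, 4), Add(V, Mul(I, Pow(V, 2)))) = Add(Mul(Rational(-1, 4), V), Mul(Rational(-1, 4), I, Pow(V, 2))))
Pow(Add(Function('n')(q), Function('u')(89, -41)), -1) = Pow(Add(-18, Mul(Rational(-1, 4), -41, Add(1, Mul(89, -41)))), -1) = Pow(Add(-18, Mul(Rational(-1, 4), -41, Add(1, -3649))), -1) = Pow(Add(-18, Mul(Rational(-1, 4), -41, -3648)), -1) = Pow(Add(-18, -37392), -1) = Pow(-37410, -1) = Rational(-1, 37410)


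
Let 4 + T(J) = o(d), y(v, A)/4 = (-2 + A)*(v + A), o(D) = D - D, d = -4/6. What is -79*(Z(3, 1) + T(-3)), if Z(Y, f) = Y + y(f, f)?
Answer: 711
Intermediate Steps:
d = -⅔ (d = -4*⅙ = -⅔ ≈ -0.66667)
o(D) = 0
y(v, A) = 4*(-2 + A)*(A + v) (y(v, A) = 4*((-2 + A)*(v + A)) = 4*((-2 + A)*(A + v)) = 4*(-2 + A)*(A + v))
Z(Y, f) = Y - 16*f + 8*f² (Z(Y, f) = Y + (-8*f - 8*f + 4*f² + 4*f*f) = Y + (-8*f - 8*f + 4*f² + 4*f²) = Y + (-16*f + 8*f²) = Y - 16*f + 8*f²)
T(J) = -4 (T(J) = -4 + 0 = -4)
-79*(Z(3, 1) + T(-3)) = -79*((3 - 16*1 + 8*1²) - 4) = -79*((3 - 16 + 8*1) - 4) = -79*((3 - 16 + 8) - 4) = -79*(-5 - 4) = -79*(-9) = 711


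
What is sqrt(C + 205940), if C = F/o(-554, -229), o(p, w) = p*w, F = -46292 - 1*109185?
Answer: sqrt(3314580859273558)/126866 ≈ 453.80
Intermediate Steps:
F = -155477 (F = -46292 - 109185 = -155477)
C = -155477/126866 (C = -155477/((-554*(-229))) = -155477/126866 ≈ -1.2255)
sqrt(C + 205940) = sqrt(-155477/126866 + 205940) = sqrt(26126628563/126866) = sqrt(3314580859273558)/126866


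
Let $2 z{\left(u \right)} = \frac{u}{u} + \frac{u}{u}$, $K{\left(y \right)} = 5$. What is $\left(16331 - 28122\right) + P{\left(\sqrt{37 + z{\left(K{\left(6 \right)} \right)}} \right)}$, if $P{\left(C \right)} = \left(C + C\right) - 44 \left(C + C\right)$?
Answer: $-11791 - 86 \sqrt{38} \approx -12321.0$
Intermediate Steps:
$z{\left(u \right)} = 1$ ($z{\left(u \right)} = \frac{\frac{u}{u} + \frac{u}{u}}{2} = \frac{1 + 1}{2} = \frac{1}{2} \cdot 2 = 1$)
$P{\left(C \right)} = - 86 C$ ($P{\left(C \right)} = 2 C - 44 \cdot 2 C = 2 C - 88 C = - 86 C$)
$\left(16331 - 28122\right) + P{\left(\sqrt{37 + z{\left(K{\left(6 \right)} \right)}} \right)} = \left(16331 - 28122\right) - 86 \sqrt{37 + 1} = -11791 - 86 \sqrt{38}$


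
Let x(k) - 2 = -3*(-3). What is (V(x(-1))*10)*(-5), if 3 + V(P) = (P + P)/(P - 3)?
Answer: 25/2 ≈ 12.500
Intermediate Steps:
x(k) = 11 (x(k) = 2 - 3*(-3) = 2 + 9 = 11)
V(P) = -3 + 2*P/(-3 + P) (V(P) = -3 + (P + P)/(P - 3) = -3 + (2*P)/(-3 + P) = -3 + 2*P/(-3 + P))
(V(x(-1))*10)*(-5) = (((9 - 1*11)/(-3 + 11))*10)*(-5) = (((9 - 11)/8)*10)*(-5) = (((1/8)*(-2))*10)*(-5) = -1/4*10*(-5) = -5/2*(-5) = 25/2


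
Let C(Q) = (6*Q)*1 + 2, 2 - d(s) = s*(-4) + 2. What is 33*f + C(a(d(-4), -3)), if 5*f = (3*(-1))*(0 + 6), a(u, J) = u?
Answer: -1064/5 ≈ -212.80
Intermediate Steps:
d(s) = 4*s (d(s) = 2 - (s*(-4) + 2) = 2 - (-4*s + 2) = 2 - (2 - 4*s) = 2 + (-2 + 4*s) = 4*s)
C(Q) = 2 + 6*Q (C(Q) = 6*Q + 2 = 2 + 6*Q)
f = -18/5 (f = ((3*(-1))*(0 + 6))/5 = (-3*6)/5 = (1/5)*(-18) = -18/5 ≈ -3.6000)
33*f + C(a(d(-4), -3)) = 33*(-18/5) + (2 + 6*(4*(-4))) = -594/5 + (2 + 6*(-16)) = -594/5 + (2 - 96) = -594/5 - 94 = -1064/5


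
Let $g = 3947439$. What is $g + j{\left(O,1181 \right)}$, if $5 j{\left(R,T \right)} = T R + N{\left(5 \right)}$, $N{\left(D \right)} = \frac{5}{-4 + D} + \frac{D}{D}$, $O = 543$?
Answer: $\frac{20378484}{5} \approx 4.0757 \cdot 10^{6}$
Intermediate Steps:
$N{\left(D \right)} = 1 + \frac{5}{-4 + D}$ ($N{\left(D \right)} = \frac{5}{-4 + D} + 1 = 1 + \frac{5}{-4 + D}$)
$j{\left(R,T \right)} = \frac{6}{5} + \frac{R T}{5}$ ($j{\left(R,T \right)} = \frac{T R + \frac{1 + 5}{-4 + 5}}{5} = \frac{R T + 1^{-1} \cdot 6}{5} = \frac{R T + 1 \cdot 6}{5} = \frac{R T + 6}{5} = \frac{6 + R T}{5} = \frac{6}{5} + \frac{R T}{5}$)
$g + j{\left(O,1181 \right)} = 3947439 + \left(\frac{6}{5} + \frac{1}{5} \cdot 543 \cdot 1181\right) = 3947439 + \left(\frac{6}{5} + \frac{641283}{5}\right) = 3947439 + \frac{641289}{5} = \frac{20378484}{5}$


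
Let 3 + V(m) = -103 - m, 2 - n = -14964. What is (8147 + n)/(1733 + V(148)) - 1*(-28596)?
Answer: 1459193/51 ≈ 28612.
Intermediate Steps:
n = 14966 (n = 2 - 1*(-14964) = 2 + 14964 = 14966)
V(m) = -106 - m (V(m) = -3 + (-103 - m) = -106 - m)
(8147 + n)/(1733 + V(148)) - 1*(-28596) = (8147 + 14966)/(1733 + (-106 - 1*148)) - 1*(-28596) = 23113/(1733 + (-106 - 148)) + 28596 = 23113/(1733 - 254) + 28596 = 23113/1479 + 28596 = 23113*(1/1479) + 28596 = 797/51 + 28596 = 1459193/51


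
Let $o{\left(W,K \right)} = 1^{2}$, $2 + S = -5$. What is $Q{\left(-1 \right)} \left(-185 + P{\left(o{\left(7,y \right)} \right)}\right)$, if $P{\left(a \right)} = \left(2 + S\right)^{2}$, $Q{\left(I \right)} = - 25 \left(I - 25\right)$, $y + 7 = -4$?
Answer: $-104000$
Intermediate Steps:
$y = -11$ ($y = -7 - 4 = -11$)
$S = -7$ ($S = -2 - 5 = -7$)
$o{\left(W,K \right)} = 1$
$Q{\left(I \right)} = 625 - 25 I$ ($Q{\left(I \right)} = - 25 \left(-25 + I\right) = 625 - 25 I$)
$P{\left(a \right)} = 25$ ($P{\left(a \right)} = \left(2 - 7\right)^{2} = \left(-5\right)^{2} = 25$)
$Q{\left(-1 \right)} \left(-185 + P{\left(o{\left(7,y \right)} \right)}\right) = \left(625 - -25\right) \left(-185 + 25\right) = \left(625 + 25\right) \left(-160\right) = 650 \left(-160\right) = -104000$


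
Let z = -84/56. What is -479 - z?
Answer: -955/2 ≈ -477.50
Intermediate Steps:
z = -3/2 (z = -84*1/56 = -3/2 ≈ -1.5000)
-479 - z = -479 - 1*(-3/2) = -479 + 3/2 = -955/2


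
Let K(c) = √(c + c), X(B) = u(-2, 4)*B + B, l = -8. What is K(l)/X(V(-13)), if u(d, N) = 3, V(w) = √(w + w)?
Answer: √26/26 ≈ 0.19612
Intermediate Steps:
V(w) = √2*√w (V(w) = √(2*w) = √2*√w)
X(B) = 4*B (X(B) = 3*B + B = 4*B)
K(c) = √2*√c (K(c) = √(2*c) = √2*√c)
K(l)/X(V(-13)) = (√2*√(-8))/((4*(√2*√(-13)))) = (√2*(2*I*√2))/((4*(√2*(I*√13)))) = (4*I)/((4*(I*√26))) = (4*I)/((4*I*√26)) = (4*I)*(-I*√26/104) = √26/26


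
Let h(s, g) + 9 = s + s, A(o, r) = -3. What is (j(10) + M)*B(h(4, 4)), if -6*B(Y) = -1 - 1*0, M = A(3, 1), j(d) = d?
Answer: 7/6 ≈ 1.1667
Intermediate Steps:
h(s, g) = -9 + 2*s (h(s, g) = -9 + (s + s) = -9 + 2*s)
M = -3
B(Y) = ⅙ (B(Y) = -(-1 - 1*0)/6 = -(-1 + 0)/6 = -⅙*(-1) = ⅙)
(j(10) + M)*B(h(4, 4)) = (10 - 3)*(⅙) = 7*(⅙) = 7/6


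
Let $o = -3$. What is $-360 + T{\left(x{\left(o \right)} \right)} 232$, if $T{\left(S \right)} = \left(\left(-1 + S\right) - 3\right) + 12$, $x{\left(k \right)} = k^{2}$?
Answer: $3584$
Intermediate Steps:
$T{\left(S \right)} = 8 + S$ ($T{\left(S \right)} = \left(-4 + S\right) + 12 = 8 + S$)
$-360 + T{\left(x{\left(o \right)} \right)} 232 = -360 + \left(8 + \left(-3\right)^{2}\right) 232 = -360 + \left(8 + 9\right) 232 = -360 + 17 \cdot 232 = -360 + 3944 = 3584$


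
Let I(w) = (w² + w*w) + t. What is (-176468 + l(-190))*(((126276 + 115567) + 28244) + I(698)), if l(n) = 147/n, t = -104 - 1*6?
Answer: -8344613607759/38 ≈ -2.1960e+11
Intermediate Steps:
t = -110 (t = -104 - 6 = -110)
I(w) = -110 + 2*w² (I(w) = (w² + w*w) - 110 = (w² + w²) - 110 = 2*w² - 110 = -110 + 2*w²)
(-176468 + l(-190))*(((126276 + 115567) + 28244) + I(698)) = (-176468 + 147/(-190))*(((126276 + 115567) + 28244) + (-110 + 2*698²)) = (-176468 + 147*(-1/190))*((241843 + 28244) + (-110 + 2*487204)) = (-176468 - 147/190)*(270087 + (-110 + 974408)) = -33529067*(270087 + 974298)/190 = -33529067/190*1244385 = -8344613607759/38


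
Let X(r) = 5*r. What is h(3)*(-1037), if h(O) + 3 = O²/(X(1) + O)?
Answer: 15555/8 ≈ 1944.4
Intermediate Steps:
h(O) = -3 + O²/(5 + O) (h(O) = -3 + O²/(5*1 + O) = -3 + O²/(5 + O))
h(3)*(-1037) = ((-15 + 3² - 3*3)/(5 + 3))*(-1037) = ((-15 + 9 - 9)/8)*(-1037) = ((⅛)*(-15))*(-1037) = -15/8*(-1037) = 15555/8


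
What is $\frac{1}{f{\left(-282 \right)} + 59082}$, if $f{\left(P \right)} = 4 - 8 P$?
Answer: $\frac{1}{61342} \approx 1.6302 \cdot 10^{-5}$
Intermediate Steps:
$\frac{1}{f{\left(-282 \right)} + 59082} = \frac{1}{\left(4 - -2256\right) + 59082} = \frac{1}{\left(4 + 2256\right) + 59082} = \frac{1}{2260 + 59082} = \frac{1}{61342}$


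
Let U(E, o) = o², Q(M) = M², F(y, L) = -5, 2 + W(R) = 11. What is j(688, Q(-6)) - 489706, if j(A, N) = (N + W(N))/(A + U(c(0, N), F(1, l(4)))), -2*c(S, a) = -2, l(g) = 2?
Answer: -349160333/713 ≈ -4.8971e+5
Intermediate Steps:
W(R) = 9 (W(R) = -2 + 11 = 9)
c(S, a) = 1 (c(S, a) = -½*(-2) = 1)
j(A, N) = (9 + N)/(25 + A) (j(A, N) = (N + 9)/(A + (-5)²) = (9 + N)/(A + 25) = (9 + N)/(25 + A))
j(688, Q(-6)) - 489706 = (9 + (-6)²)/(25 + 688) - 489706 = (9 + 36)/713 - 489706 = (1/713)*45 - 489706 = 45/713 - 489706 = -349160333/713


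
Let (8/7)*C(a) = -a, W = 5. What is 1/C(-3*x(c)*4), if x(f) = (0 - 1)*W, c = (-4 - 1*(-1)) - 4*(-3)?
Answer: -2/105 ≈ -0.019048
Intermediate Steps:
c = 9 (c = (-4 + 1) + 12 = -3 + 12 = 9)
x(f) = -5 (x(f) = (0 - 1)*5 = -1*5 = -5)
C(a) = -7*a/8 (C(a) = 7*(-a)/8 = -7*a/8)
1/C(-3*x(c)*4) = 1/(-7*(-3*(-5))*4/8) = 1/(-105*4/8) = 1/(-7/8*60) = 1/(-105/2) = -2/105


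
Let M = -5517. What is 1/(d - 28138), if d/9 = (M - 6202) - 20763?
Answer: -1/320476 ≈ -3.1204e-6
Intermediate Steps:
d = -292338 (d = 9*((-5517 - 6202) - 20763) = 9*(-11719 - 20763) = 9*(-32482) = -292338)
1/(d - 28138) = 1/(-292338 - 28138) = 1/(-320476) = -1/320476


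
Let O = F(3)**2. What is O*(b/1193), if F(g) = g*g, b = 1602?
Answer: 129762/1193 ≈ 108.77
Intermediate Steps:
F(g) = g**2
O = 81 (O = (3**2)**2 = 9**2 = 81)
O*(b/1193) = 81*(1602/1193) = 129762/1193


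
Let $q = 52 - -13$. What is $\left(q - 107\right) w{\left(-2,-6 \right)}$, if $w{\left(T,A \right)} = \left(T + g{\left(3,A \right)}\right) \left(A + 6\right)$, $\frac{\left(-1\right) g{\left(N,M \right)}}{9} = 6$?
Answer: $0$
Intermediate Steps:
$g{\left(N,M \right)} = -54$ ($g{\left(N,M \right)} = \left(-9\right) 6 = -54$)
$q = 65$ ($q = 52 + 13 = 65$)
$w{\left(T,A \right)} = \left(-54 + T\right) \left(6 + A\right)$ ($w{\left(T,A \right)} = \left(T - 54\right) \left(A + 6\right) = \left(-54 + T\right) \left(6 + A\right)$)
$\left(q - 107\right) w{\left(-2,-6 \right)} = \left(65 - 107\right) \left(-324 - -324 + 6 \left(-2\right) - -12\right) = - 42 \left(-324 + 324 - 12 + 12\right) = \left(-42\right) 0 = 0$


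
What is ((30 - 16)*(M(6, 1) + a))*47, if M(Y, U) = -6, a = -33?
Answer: -25662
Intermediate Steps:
((30 - 16)*(M(6, 1) + a))*47 = ((30 - 16)*(-6 - 33))*47 = (14*(-39))*47 = -546*47 = -25662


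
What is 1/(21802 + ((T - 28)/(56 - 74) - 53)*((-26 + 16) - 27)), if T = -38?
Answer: 3/70882 ≈ 4.2324e-5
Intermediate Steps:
1/(21802 + ((T - 28)/(56 - 74) - 53)*((-26 + 16) - 27)) = 1/(21802 + ((-38 - 28)/(56 - 74) - 53)*((-26 + 16) - 27)) = 1/(21802 + (-66/(-18) - 53)*(-10 - 27)) = 1/(21802 + (-66*(-1/18) - 53)*(-37)) = 1/(21802 + (11/3 - 53)*(-37)) = 1/(21802 - 148/3*(-37)) = 1/(21802 + 5476/3) = 1/(70882/3) = 3/70882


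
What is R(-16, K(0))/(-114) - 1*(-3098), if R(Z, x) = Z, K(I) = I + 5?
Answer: 176594/57 ≈ 3098.1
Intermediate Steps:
K(I) = 5 + I
R(-16, K(0))/(-114) - 1*(-3098) = -16/(-114) - 1*(-3098) = -16*(-1/114) + 3098 = 8/57 + 3098 = 176594/57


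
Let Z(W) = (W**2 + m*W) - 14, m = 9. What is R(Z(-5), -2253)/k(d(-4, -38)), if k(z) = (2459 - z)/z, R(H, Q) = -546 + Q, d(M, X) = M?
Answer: 3732/821 ≈ 4.5457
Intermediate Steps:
Z(W) = -14 + W**2 + 9*W (Z(W) = (W**2 + 9*W) - 14 = -14 + W**2 + 9*W)
k(z) = (2459 - z)/z
R(Z(-5), -2253)/k(d(-4, -38)) = (-546 - 2253)/(((2459 - 1*(-4))/(-4))) = -2799*(-4/(2459 + 4)) = -2799/((-1/4*2463)) = -2799/(-2463/4) = -2799*(-4/2463) = 3732/821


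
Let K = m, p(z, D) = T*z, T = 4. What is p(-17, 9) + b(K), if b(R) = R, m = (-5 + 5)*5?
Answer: -68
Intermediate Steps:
m = 0 (m = 0*5 = 0)
p(z, D) = 4*z
K = 0
p(-17, 9) + b(K) = 4*(-17) + 0 = -68 + 0 = -68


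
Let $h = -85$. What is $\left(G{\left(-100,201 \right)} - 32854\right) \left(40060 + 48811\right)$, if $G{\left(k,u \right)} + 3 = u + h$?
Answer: $-2909725411$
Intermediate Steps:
$G{\left(k,u \right)} = -88 + u$ ($G{\left(k,u \right)} = -3 + \left(u - 85\right) = -3 + \left(-85 + u\right) = -88 + u$)
$\left(G{\left(-100,201 \right)} - 32854\right) \left(40060 + 48811\right) = \left(\left(-88 + 201\right) - 32854\right) \left(40060 + 48811\right) = \left(113 - 32854\right) 88871 = \left(-32741\right) 88871 = -2909725411$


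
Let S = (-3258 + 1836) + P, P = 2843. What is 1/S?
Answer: 1/1421 ≈ 0.00070373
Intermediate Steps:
S = 1421 (S = (-3258 + 1836) + 2843 = -1422 + 2843 = 1421)
1/S = 1/1421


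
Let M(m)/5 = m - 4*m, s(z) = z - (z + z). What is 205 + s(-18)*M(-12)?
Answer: 3445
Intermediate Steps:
s(z) = -z (s(z) = z - 2*z = -z)
M(m) = -15*m (M(m) = 5*(m - 4*m) = 5*(-3*m) = -15*m)
205 + s(-18)*M(-12) = 205 + (-1*(-18))*(-15*(-12)) = 205 + 18*180 = 205 + 3240 = 3445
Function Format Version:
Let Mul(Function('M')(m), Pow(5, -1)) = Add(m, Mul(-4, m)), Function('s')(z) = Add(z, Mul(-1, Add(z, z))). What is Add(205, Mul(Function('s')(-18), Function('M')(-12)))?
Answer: 3445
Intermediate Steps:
Function('s')(z) = Mul(-1, z) (Function('s')(z) = Add(z, Mul(-1, Mul(2, z))) = Add(z, Mul(-2, z)) = Mul(-1, z))
Function('M')(m) = Mul(-15, m) (Function('M')(m) = Mul(5, Add(m, Mul(-4, m))) = Mul(5, Mul(-3, m)) = Mul(-15, m))
Add(205, Mul(Function('s')(-18), Function('M')(-12))) = Add(205, Mul(Mul(-1, -18), Mul(-15, -12))) = Add(205, Mul(18, 180)) = Add(205, 3240) = 3445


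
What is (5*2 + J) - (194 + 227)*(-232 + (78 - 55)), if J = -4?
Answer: 87995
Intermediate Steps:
(5*2 + J) - (194 + 227)*(-232 + (78 - 55)) = (5*2 - 4) - (194 + 227)*(-232 + (78 - 55)) = (10 - 4) - 421*(-232 + 23) = 6 - 421*(-209) = 6 - 1*(-87989) = 6 + 87989 = 87995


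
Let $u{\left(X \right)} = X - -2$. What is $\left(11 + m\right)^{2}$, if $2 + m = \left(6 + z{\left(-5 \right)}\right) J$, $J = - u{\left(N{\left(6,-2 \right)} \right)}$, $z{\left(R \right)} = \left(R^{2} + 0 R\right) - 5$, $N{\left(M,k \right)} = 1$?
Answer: $4761$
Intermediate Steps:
$z{\left(R \right)} = -5 + R^{2}$ ($z{\left(R \right)} = \left(R^{2} + 0\right) - 5 = R^{2} - 5 = -5 + R^{2}$)
$u{\left(X \right)} = 2 + X$ ($u{\left(X \right)} = X + 2 = 2 + X$)
$J = -3$ ($J = - (2 + 1) = \left(-1\right) 3 = -3$)
$m = -80$ ($m = -2 + \left(6 - \left(5 - \left(-5\right)^{2}\right)\right) \left(-3\right) = -2 + \left(6 + \left(-5 + 25\right)\right) \left(-3\right) = -2 + \left(6 + 20\right) \left(-3\right) = -2 + 26 \left(-3\right) = -2 - 78 = -80$)
$\left(11 + m\right)^{2} = \left(11 - 80\right)^{2} = \left(-69\right)^{2} = 4761$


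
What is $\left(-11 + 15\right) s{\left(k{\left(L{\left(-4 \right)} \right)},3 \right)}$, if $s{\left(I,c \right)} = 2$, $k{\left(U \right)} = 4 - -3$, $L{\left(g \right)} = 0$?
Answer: $8$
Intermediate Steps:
$k{\left(U \right)} = 7$ ($k{\left(U \right)} = 4 + 3 = 7$)
$\left(-11 + 15\right) s{\left(k{\left(L{\left(-4 \right)} \right)},3 \right)} = \left(-11 + 15\right) 2 = 4 \cdot 2 = 8$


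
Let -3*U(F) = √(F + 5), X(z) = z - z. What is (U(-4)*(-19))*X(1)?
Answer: 0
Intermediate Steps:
X(z) = 0
U(F) = -√(5 + F)/3 (U(F) = -√(F + 5)/3 = -√(5 + F)/3)
(U(-4)*(-19))*X(1) = (-√(5 - 4)/3*(-19))*0 = (-√1/3*(-19))*0 = (-⅓*1*(-19))*0 = -⅓*(-19)*0 = (19/3)*0 = 0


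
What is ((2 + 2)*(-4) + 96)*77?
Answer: 6160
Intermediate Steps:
((2 + 2)*(-4) + 96)*77 = (4*(-4) + 96)*77 = (-16 + 96)*77 = 80*77 = 6160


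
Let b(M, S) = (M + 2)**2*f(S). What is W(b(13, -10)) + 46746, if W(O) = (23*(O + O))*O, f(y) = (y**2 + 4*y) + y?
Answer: 5821921746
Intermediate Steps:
f(y) = y**2 + 5*y
b(M, S) = S*(2 + M)**2*(5 + S) (b(M, S) = (M + 2)**2*(S*(5 + S)) = (2 + M)**2*(S*(5 + S)) = S*(2 + M)**2*(5 + S))
W(O) = 46*O**2 (W(O) = (23*(2*O))*O = (46*O)*O = 46*O**2)
W(b(13, -10)) + 46746 = 46*(-10*(2 + 13)**2*(5 - 10))**2 + 46746 = 46*(-10*15**2*(-5))**2 + 46746 = 46*(-10*225*(-5))**2 + 46746 = 46*11250**2 + 46746 = 46*126562500 + 46746 = 5821875000 + 46746 = 5821921746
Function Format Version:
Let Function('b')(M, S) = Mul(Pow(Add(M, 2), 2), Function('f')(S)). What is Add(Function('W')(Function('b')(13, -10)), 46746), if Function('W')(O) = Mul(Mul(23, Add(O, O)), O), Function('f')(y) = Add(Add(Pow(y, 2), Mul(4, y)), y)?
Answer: 5821921746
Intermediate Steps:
Function('f')(y) = Add(Pow(y, 2), Mul(5, y))
Function('b')(M, S) = Mul(S, Pow(Add(2, M), 2), Add(5, S)) (Function('b')(M, S) = Mul(Pow(Add(M, 2), 2), Mul(S, Add(5, S))) = Mul(Pow(Add(2, M), 2), Mul(S, Add(5, S))) = Mul(S, Pow(Add(2, M), 2), Add(5, S)))
Function('W')(O) = Mul(46, Pow(O, 2)) (Function('W')(O) = Mul(Mul(23, Mul(2, O)), O) = Mul(Mul(46, O), O) = Mul(46, Pow(O, 2)))
Add(Function('W')(Function('b')(13, -10)), 46746) = Add(Mul(46, Pow(Mul(-10, Pow(Add(2, 13), 2), Add(5, -10)), 2)), 46746) = Add(Mul(46, Pow(Mul(-10, Pow(15, 2), -5), 2)), 46746) = Add(Mul(46, Pow(Mul(-10, 225, -5), 2)), 46746) = Add(Mul(46, Pow(11250, 2)), 46746) = Add(Mul(46, 126562500), 46746) = Add(5821875000, 46746) = 5821921746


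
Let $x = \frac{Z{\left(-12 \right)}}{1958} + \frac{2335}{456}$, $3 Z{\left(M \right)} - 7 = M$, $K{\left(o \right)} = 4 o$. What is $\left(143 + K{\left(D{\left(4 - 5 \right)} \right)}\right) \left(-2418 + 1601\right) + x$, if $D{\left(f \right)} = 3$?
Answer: $- \frac{56530617655}{446424} \approx -1.2663 \cdot 10^{5}$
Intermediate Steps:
$Z{\left(M \right)} = \frac{7}{3} + \frac{M}{3}$
$x = \frac{2285585}{446424}$ ($x = \frac{\frac{7}{3} + \frac{1}{3} \left(-12\right)}{1958} + \frac{2335}{456} = \left(\frac{7}{3} - 4\right) \frac{1}{1958} + 2335 \cdot \frac{1}{456} = \left(- \frac{5}{3}\right) \frac{1}{1958} + \frac{2335}{456} = - \frac{5}{5874} + \frac{2335}{456} = \frac{2285585}{446424} \approx 5.1198$)
$\left(143 + K{\left(D{\left(4 - 5 \right)} \right)}\right) \left(-2418 + 1601\right) + x = \left(143 + 4 \cdot 3\right) \left(-2418 + 1601\right) + \frac{2285585}{446424} = \left(143 + 12\right) \left(-817\right) + \frac{2285585}{446424} = 155 \left(-817\right) + \frac{2285585}{446424} = -126635 + \frac{2285585}{446424} = - \frac{56530617655}{446424}$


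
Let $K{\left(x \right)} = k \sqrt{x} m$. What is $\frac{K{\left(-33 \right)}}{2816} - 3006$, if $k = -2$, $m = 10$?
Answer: $-3006 - \frac{5 i \sqrt{33}}{704} \approx -3006.0 - 0.040799 i$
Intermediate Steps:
$K{\left(x \right)} = - 20 \sqrt{x}$ ($K{\left(x \right)} = - 2 \sqrt{x} 10 = - 20 \sqrt{x}$)
$\frac{K{\left(-33 \right)}}{2816} - 3006 = \frac{\left(-20\right) \sqrt{-33}}{2816} - 3006 = - 20 i \sqrt{33} \cdot \frac{1}{2816} - 3006 = - \frac{5 i \sqrt{33}}{704} - 3006 = -3006 - \frac{5 i \sqrt{33}}{704}$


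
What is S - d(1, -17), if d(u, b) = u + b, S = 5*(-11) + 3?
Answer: -36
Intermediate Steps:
S = -52 (S = -55 + 3 = -52)
d(u, b) = b + u
S - d(1, -17) = -52 - (-17 + 1) = -52 - 1*(-16) = -52 + 16 = -36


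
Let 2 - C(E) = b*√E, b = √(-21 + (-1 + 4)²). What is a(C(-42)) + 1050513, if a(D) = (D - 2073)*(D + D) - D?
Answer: 1043235 - 24834*√14 ≈ 9.5032e+5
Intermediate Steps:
b = 2*I*√3 (b = √(-21 + 3²) = √(-21 + 9) = √(-12) = 2*I*√3 ≈ 3.4641*I)
C(E) = 2 - 2*I*√3*√E
a(D) = -D + 2*D*(-2073 + D) (a(D) = (-2073 + D)*(2*D) - D = 2*D*(-2073 + D) - D = -D + 2*D*(-2073 + D))
a(C(-42)) + 1050513 = (2 - 2*I*√3*√(-42))*(-4147 + 2*(2 - 2*I*√3*√(-42))) + 1050513 = (2 - 2*I*√3*I*√42)*(-4147 + 2*(2 - 2*I*√3*I*√42)) + 1050513 = (2 + 6*√14)*(-4147 + 2*(2 + 6*√14)) + 1050513 = (2 + 6*√14)*(-4147 + (4 + 12*√14)) + 1050513 = (2 + 6*√14)*(-4143 + 12*√14) + 1050513 = (-4143 + 12*√14)*(2 + 6*√14) + 1050513 = 1050513 + (-4143 + 12*√14)*(2 + 6*√14)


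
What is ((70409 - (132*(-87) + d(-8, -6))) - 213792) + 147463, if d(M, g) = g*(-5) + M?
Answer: 15542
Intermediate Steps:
d(M, g) = M - 5*g (d(M, g) = -5*g + M = M - 5*g)
((70409 - (132*(-87) + d(-8, -6))) - 213792) + 147463 = ((70409 - (132*(-87) + (-8 - 5*(-6)))) - 213792) + 147463 = ((70409 - (-11484 + (-8 + 30))) - 213792) + 147463 = ((70409 - (-11484 + 22)) - 213792) + 147463 = ((70409 - 1*(-11462)) - 213792) + 147463 = ((70409 + 11462) - 213792) + 147463 = (81871 - 213792) + 147463 = -131921 + 147463 = 15542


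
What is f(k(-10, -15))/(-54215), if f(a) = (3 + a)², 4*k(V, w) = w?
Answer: -9/867440 ≈ -1.0375e-5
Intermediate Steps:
k(V, w) = w/4
f(k(-10, -15))/(-54215) = (3 + (¼)*(-15))²/(-54215) = (3 - 15/4)²*(-1/54215) = (-¾)²*(-1/54215) = (9/16)*(-1/54215) = -9/867440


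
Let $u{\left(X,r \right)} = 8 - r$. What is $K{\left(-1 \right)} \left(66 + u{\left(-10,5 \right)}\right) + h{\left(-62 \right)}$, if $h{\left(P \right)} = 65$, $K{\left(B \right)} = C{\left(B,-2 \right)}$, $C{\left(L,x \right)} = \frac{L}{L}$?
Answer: $134$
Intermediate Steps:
$C{\left(L,x \right)} = 1$
$K{\left(B \right)} = 1$
$K{\left(-1 \right)} \left(66 + u{\left(-10,5 \right)}\right) + h{\left(-62 \right)} = 1 \left(66 + \left(8 - 5\right)\right) + 65 = 1 \left(66 + 3\right) + 65 = 1 \cdot 69 + 65 = 69 + 65 = 134$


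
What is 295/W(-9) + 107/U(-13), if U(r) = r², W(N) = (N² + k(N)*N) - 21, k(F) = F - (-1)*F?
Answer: 73609/37518 ≈ 1.9620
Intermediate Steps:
k(F) = 2*F (k(F) = F + F = 2*F)
W(N) = -21 + 3*N² (W(N) = (N² + (2*N)*N) - 21 = (N² + 2*N²) - 21 = 3*N² - 21 = -21 + 3*N²)
295/W(-9) + 107/U(-13) = 295/(-21 + 3*(-9)²) + 107/((-13)²) = 295/(-21 + 3*81) + 107/169 = 295/(-21 + 243) + 107*(1/169) = 295/222 + 107/169 = 73609/37518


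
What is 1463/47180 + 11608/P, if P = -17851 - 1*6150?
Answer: -73221711/161766740 ≈ -0.45264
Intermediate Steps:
P = -24001 (P = -17851 - 6150 = -24001)
1463/47180 + 11608/P = 1463/47180 + 11608/(-24001) = 1463*(1/47180) + 11608*(-1/24001) = 209/6740 - 11608/24001 = -73221711/161766740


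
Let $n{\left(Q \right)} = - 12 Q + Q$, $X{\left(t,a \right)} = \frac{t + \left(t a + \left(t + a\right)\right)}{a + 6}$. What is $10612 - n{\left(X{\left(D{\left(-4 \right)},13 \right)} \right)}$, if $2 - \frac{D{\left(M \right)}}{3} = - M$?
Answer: $\frac{200781}{19} \approx 10567.0$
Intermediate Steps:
$D{\left(M \right)} = 6 + 3 M$ ($D{\left(M \right)} = 6 - 3 \left(- M\right) = 6 + 3 M$)
$X{\left(t,a \right)} = \frac{a + 2 t + a t}{6 + a}$ ($X{\left(t,a \right)} = \frac{t + \left(a t + \left(a + t\right)\right)}{6 + a} = \frac{t + \left(a + t + a t\right)}{6 + a} = \frac{a + 2 t + a t}{6 + a}$)
$n{\left(Q \right)} = - 11 Q$
$10612 - n{\left(X{\left(D{\left(-4 \right)},13 \right)} \right)} = 10612 - - 11 \frac{13 + 2 \left(6 + 3 \left(-4\right)\right) + 13 \left(6 + 3 \left(-4\right)\right)}{6 + 13} = 10612 - - 11 \frac{13 + 2 \left(6 - 12\right) + 13 \left(6 - 12\right)}{19} = 10612 - - 11 \frac{13 + 2 \left(-6\right) + 13 \left(-6\right)}{19} = 10612 - - 11 \frac{13 - 12 - 78}{19} = 10612 - - 11 \cdot \frac{1}{19} \left(-77\right) = 10612 - \left(-11\right) \left(- \frac{77}{19}\right) = 10612 - \frac{847}{19} = \frac{200781}{19}$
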